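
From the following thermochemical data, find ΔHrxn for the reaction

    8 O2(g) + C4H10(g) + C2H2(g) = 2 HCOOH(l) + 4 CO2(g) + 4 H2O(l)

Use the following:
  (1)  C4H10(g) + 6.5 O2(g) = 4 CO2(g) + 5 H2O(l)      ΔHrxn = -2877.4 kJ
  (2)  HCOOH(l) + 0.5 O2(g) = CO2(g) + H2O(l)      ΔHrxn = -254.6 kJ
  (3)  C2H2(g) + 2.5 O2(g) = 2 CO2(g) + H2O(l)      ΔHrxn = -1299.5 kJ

ΔHrxn = -3667.7 kJ

(1) as written: -2877.4 kJ
(2) reversed and × 2: (-2)·(-254.6) = +509.2 kJ
(3) as written: -1299.5 kJ
ΔHrxn = (1)·(-2877.4) + (-2)·(-254.6) + (1)·(-1299.5) = -3667.7 kJ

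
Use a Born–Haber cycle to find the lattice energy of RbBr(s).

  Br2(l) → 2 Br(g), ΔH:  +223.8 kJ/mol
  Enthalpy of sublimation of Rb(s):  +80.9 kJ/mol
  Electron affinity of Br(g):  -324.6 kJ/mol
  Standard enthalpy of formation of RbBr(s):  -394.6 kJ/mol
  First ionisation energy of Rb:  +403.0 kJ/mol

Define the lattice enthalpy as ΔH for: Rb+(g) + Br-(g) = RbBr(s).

U = -665.8 kJ/mol

ΔHf° = 1·ΔHsub + 1·(ΣIE) + 1/2·D(Br2) + 1·EA + U
-394.6 = 1·(+80.9) + 1·(+403.0) + 1/2·(+223.8) + 1·(-324.6) + U
U = -394.6 − (+271.2) = -665.8 kJ/mol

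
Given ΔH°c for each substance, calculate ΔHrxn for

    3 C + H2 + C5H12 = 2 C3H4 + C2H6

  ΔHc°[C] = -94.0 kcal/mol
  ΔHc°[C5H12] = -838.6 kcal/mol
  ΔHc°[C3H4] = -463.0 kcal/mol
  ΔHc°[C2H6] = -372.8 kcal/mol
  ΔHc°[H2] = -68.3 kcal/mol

Using ΔH = Σ nΔHc°(reactants) − Σ nΔHc°(products):
= [3·(-94.0) + 1·(-68.3) + 1·(-838.6)] − [2·(-463.0) + 1·(-372.8)]
= 109.9 kcal/mol

ΔHrxn = 109.9 kcal/mol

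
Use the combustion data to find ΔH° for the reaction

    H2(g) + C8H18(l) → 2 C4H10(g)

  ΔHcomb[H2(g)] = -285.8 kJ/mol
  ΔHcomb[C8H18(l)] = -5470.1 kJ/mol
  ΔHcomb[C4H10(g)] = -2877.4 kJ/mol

ΔH° = -1.1 kJ/mol

With combustion enthalpies, reactants minus products:
= [1·(-285.8) + 1·(-5470.1)] − [2·(-2877.4)]
= -1.1 kJ/mol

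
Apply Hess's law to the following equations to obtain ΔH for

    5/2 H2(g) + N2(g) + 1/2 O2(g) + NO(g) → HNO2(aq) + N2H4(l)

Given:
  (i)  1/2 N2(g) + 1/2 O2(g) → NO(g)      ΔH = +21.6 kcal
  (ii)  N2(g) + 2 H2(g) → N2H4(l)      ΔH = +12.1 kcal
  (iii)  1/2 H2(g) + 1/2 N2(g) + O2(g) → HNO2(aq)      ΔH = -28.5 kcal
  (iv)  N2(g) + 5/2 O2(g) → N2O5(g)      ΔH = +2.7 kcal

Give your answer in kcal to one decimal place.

(i) reversed: -21.6 kcal
(ii) as written: +12.1 kcal
(iii) as written: -28.5 kcal
(iv): not needed.
ΔH = (-1)·(+21.6) + (1)·(+12.1) + (1)·(-28.5) = -38.0 kcal

ΔH = -38.0 kcal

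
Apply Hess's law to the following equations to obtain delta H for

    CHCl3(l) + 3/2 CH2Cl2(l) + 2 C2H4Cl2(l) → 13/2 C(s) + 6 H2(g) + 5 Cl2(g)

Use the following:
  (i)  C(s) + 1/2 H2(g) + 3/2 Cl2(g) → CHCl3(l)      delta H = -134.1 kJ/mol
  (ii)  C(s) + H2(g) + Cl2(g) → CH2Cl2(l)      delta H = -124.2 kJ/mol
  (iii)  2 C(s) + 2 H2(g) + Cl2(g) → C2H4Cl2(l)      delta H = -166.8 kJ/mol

delta H = 654.0 kJ/mol

(i) reversed: +134.1 kJ/mol
(ii) reversed and × 3/2: (-3/2)·(-124.2) = +186.3 kJ/mol
(iii) reversed and × 2: (-2)·(-166.8) = +333.6 kJ/mol
delta H = (-1)·(-134.1) + (-3/2)·(-124.2) + (-2)·(-166.8) = 654.0 kJ/mol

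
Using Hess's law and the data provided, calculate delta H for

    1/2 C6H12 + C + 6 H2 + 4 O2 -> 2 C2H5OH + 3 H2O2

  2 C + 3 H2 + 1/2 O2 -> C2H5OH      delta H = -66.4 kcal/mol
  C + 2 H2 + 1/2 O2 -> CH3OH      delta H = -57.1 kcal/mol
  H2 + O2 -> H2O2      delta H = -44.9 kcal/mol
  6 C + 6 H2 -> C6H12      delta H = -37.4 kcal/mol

equation 1 × 2: (2)·(-66.4) = -132.8 kcal/mol
equation 2: not needed.
equation 3 × 3: (3)·(-44.9) = -134.7 kcal/mol
equation 4 reversed and × 1/2: (-1/2)·(-37.4) = +18.7 kcal/mol
Since enthalpy is a state function, delta H = (-132.8) + (-134.7) + (+18.7) = -248.8 kcal/mol

delta H = -248.8 kcal/mol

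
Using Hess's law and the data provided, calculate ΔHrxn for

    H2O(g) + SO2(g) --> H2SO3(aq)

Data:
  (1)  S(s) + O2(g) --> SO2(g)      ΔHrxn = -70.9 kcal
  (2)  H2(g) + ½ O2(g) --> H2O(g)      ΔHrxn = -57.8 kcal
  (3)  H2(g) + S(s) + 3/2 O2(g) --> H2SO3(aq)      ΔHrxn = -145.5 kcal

ΔHrxn = -16.8 kcal

(1) reversed (reverse to put SO2(g) on the reactant side): +70.9 kcal
(2) reversed (H2O(g) must end up as a reactant): +57.8 kcal
(3) as written (H2SO3(aq) already on the product side): -145.5 kcal
ΔHrxn = (-1)·(-70.9) + (-1)·(-57.8) + (1)·(-145.5) = -16.8 kcal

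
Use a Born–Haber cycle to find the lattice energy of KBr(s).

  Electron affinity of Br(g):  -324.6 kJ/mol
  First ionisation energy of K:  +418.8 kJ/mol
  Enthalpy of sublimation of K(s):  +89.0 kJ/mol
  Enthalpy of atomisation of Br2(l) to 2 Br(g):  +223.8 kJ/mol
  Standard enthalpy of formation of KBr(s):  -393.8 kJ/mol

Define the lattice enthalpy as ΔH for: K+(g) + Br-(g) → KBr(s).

U = -688.9 kJ/mol

ΔHf° = 1·ΔHsub + 1·(ΣIE) + 1/2·D(Br2) + 1·EA + U
-393.8 = 1·(+89.0) + 1·(+418.8) + 1/2·(+223.8) + 1·(-324.6) + U
U = -393.8 − (+295.1) = -688.9 kJ/mol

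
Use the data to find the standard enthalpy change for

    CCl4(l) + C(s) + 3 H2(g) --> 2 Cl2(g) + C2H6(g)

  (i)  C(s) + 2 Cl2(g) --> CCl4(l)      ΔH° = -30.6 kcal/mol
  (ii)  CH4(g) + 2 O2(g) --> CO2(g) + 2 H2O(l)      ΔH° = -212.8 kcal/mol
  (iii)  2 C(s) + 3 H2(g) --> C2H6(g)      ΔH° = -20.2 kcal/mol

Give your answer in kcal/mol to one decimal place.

(i) reversed: +30.6 kcal/mol
(ii): not needed.
(iii) as written: -20.2 kcal/mol
ΔH° = (-1)·(-30.6) + (1)·(-20.2) = 10.4 kcal/mol

ΔH° = 10.4 kcal/mol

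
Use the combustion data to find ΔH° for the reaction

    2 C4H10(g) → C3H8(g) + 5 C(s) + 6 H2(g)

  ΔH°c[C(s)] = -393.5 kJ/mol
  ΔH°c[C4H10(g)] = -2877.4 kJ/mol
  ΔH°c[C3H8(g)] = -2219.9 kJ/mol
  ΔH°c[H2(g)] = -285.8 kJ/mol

ΔH° = 147.4 kJ/mol

With combustion enthalpies, reactants minus products:
= [2·(-2877.4)] − [1·(-2219.9) + 5·(-393.5) + 6·(-285.8)]
= 147.4 kJ/mol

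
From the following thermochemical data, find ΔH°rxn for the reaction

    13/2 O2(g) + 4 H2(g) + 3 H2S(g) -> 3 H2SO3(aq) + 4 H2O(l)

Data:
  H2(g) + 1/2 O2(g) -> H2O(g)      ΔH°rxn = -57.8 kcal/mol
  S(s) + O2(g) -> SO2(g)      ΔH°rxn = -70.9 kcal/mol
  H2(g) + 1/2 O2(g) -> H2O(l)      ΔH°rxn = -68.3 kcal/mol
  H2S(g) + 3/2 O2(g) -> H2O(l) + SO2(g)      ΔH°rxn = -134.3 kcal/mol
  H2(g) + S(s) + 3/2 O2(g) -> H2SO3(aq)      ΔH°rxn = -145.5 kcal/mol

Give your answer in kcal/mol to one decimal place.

equation 1: not needed.
equation 2 reversed and × 3: (-3)·(-70.9) = +212.7 kcal/mol
equation 3 as written: -68.3 kcal/mol
equation 4 × 3: (3)·(-134.3) = -402.9 kcal/mol
equation 5 × 3: (3)·(-145.5) = -436.5 kcal/mol
Combining the equations, ΔH°rxn = (-3)·(-70.9) + (1)·(-68.3) + (3)·(-134.3) + (3)·(-145.5) = -695.0 kcal/mol

ΔH°rxn = -695.0 kcal/mol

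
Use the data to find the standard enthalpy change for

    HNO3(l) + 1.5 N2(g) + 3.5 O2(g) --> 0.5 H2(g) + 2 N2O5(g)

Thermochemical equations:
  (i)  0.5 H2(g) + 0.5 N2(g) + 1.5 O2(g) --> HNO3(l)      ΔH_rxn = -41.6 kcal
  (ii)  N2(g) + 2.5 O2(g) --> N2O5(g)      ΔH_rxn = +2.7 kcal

ΔH_rxn = 47.0 kcal

(i) reversed (reverse to put HNO3(l) on the reactant side): +41.6 kcal
(ii) × 2 (×2 to match 2 N2O5(g) in the target): (2)·(+2.7) = +5.4 kcal
Since enthalpy is a state function, ΔH_rxn = (+41.6) + (+5.4) = 47.0 kcal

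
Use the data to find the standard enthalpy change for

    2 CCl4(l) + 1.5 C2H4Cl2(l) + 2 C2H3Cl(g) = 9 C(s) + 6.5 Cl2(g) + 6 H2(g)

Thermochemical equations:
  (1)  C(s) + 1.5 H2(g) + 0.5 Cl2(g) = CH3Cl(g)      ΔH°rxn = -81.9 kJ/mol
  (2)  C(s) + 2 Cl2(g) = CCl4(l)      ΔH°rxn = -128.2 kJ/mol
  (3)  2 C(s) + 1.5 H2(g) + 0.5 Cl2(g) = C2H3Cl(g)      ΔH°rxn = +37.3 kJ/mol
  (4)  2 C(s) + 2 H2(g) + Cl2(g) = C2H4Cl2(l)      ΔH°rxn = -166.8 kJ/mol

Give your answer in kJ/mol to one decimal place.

(1): not needed (CH3Cl(g) appears nowhere else).
(2) reversed and × 2 (CCl4(l) must end up as a reactant; scale by 2 for the 2 CCl4(l)): (-2)·(-128.2) = +256.4 kJ/mol
(3) reversed and × 2 (reverse to put C2H3Cl(g) on the reactant side; scale by 2 for the 2 C2H3Cl(g)): (-2)·(+37.3) = -74.6 kJ/mol
(4) reversed and × 3/2 (C2H4Cl2(l) must end up as a reactant; ×3/2 to match 3/2 C2H4Cl2(l) in the target): (-3/2)·(-166.8) = +250.2 kJ/mol
ΔH°rxn = (+256.4) + (-74.6) + (+250.2) = 432.0 kJ/mol

ΔH°rxn = 432.0 kJ/mol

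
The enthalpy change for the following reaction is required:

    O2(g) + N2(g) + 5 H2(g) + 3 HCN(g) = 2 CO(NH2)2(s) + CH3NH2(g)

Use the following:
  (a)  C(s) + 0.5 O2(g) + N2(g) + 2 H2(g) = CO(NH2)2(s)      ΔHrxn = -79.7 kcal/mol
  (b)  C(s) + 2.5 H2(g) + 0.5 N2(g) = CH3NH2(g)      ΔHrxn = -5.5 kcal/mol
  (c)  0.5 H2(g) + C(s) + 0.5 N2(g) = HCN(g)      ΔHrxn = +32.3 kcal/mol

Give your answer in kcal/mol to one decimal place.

(a) × 2 (scale by 2 for the 2 CO(NH2)2(s)): (2)·(-79.7) = -159.4 kcal/mol
(b) as written (CH3NH2(g) already on the product side): -5.5 kcal/mol
(c) reversed and × 3 (reverse to put HCN(g) on the reactant side; scale by 3 for the 3 HCN(g)): (-3)·(+32.3) = -96.9 kcal/mol
ΔHrxn = (2)·(-79.7) + (1)·(-5.5) + (-3)·(+32.3) = -261.8 kcal/mol

ΔHrxn = -261.8 kcal/mol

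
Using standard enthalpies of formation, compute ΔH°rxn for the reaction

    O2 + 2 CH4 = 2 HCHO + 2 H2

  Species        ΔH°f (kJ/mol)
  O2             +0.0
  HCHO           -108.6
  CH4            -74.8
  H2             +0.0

ΔH°rxn = -67.6 kJ/mol

ΔH°rxn = Σ nΔHf°(products) − Σ nΔHf°(reactants).
Products: 2·(-108.6) + 2·(+0.0) = -217.2
Reactants: 1·(+0.0) + 2·(-74.8) = -149.6
ΔH°rxn = (-217.2) − (-149.6) = -67.6 kJ/mol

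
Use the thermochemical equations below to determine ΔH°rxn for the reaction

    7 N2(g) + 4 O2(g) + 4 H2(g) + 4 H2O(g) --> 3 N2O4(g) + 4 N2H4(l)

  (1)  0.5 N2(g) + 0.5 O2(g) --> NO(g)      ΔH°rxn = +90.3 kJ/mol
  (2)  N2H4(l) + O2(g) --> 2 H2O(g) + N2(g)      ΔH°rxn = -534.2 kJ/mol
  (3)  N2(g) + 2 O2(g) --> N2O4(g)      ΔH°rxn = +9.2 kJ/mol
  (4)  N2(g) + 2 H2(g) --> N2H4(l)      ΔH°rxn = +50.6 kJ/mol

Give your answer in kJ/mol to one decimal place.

(1): not needed (NO(g) appears nowhere else).
(2) reversed and × 2 (H2O(g) must end up as a reactant; scale by 2 for the 4 H2O(g)): (-2)·(-534.2) = +1068.4 kJ/mol
(3) × 3 (scale by 3 for the 3 N2O4(g)): (3)·(+9.2) = +27.6 kJ/mol
(4) × 2 (×2 to match 4 H2(g) in the target): (2)·(+50.6) = +101.2 kJ/mol
Since enthalpy is a state function, ΔH°rxn = (-2)·(-534.2) + (3)·(+9.2) + (2)·(+50.6) = 1197.2 kJ/mol

ΔH°rxn = 1197.2 kJ/mol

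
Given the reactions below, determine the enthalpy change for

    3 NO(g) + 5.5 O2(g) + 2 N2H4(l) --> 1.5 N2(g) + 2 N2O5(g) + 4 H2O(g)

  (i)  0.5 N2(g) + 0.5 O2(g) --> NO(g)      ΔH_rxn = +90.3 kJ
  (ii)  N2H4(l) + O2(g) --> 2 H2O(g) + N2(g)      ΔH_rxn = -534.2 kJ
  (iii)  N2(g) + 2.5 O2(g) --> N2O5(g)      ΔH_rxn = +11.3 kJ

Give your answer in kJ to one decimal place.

(i) reversed and × 3 (reverse to put NO(g) on the reactant side; scale by 3 for the 3 NO(g)): (-3)·(+90.3) = -270.9 kJ
(ii) × 2 (×2 to match 2 N2H4(l) in the target): (2)·(-534.2) = -1068.4 kJ
(iii) × 2 (×2 to match 2 N2O5(g) in the target): (2)·(+11.3) = +22.6 kJ
Combining the equations, ΔH_rxn = (-3)·(+90.3) + (2)·(-534.2) + (2)·(+11.3) = -1316.7 kJ

ΔH_rxn = -1316.7 kJ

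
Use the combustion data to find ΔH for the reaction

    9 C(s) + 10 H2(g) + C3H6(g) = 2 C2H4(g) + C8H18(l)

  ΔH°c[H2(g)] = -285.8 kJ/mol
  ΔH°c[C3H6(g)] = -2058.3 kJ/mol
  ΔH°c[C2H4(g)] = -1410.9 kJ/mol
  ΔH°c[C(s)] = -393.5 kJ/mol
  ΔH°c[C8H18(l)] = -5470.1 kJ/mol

With combustion enthalpies, reactants minus products:
= [9·(-393.5) + 10·(-285.8) + 1·(-2058.3)] − [2·(-1410.9) + 1·(-5470.1)]
= -165.9 kJ/mol

ΔH = -165.9 kJ/mol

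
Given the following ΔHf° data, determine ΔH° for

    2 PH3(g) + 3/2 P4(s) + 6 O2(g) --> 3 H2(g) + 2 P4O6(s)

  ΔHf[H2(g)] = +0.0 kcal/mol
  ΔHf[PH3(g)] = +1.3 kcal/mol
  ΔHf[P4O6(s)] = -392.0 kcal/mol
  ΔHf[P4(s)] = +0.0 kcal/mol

Products: 3·(+0.0) + 2·(-392.0) = -784.0
Reactants: 2·(+1.3) + 3/2·(+0.0) + 6·(+0.0) = +2.6
ΔH° = (-784.0) − (+2.6) = -786.6 kcal/mol

ΔH° = -786.6 kcal/mol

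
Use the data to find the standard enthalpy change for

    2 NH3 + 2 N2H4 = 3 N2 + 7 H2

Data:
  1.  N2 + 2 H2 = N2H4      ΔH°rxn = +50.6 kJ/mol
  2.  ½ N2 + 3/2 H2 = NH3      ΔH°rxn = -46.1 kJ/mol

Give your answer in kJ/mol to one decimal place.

ΔH°rxn = -9.0 kJ/mol

eq. 1 reversed and × 2: (-2)·(+50.6) = -101.2 kJ/mol
eq. 2 reversed and × 2: (-2)·(-46.1) = +92.2 kJ/mol
ΔH°rxn = (-2)·(+50.6) + (-2)·(-46.1) = -9.0 kJ/mol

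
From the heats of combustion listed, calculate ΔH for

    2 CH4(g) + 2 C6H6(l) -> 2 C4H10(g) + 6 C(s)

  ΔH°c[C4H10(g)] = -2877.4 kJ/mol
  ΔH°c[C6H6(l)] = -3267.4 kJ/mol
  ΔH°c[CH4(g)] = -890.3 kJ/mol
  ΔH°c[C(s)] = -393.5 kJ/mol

ΔH = -199.6 kJ/mol

With combustion enthalpies, reactants minus products:
= [2·(-890.3) + 2·(-3267.4)] − [2·(-2877.4) + 6·(-393.5)]
= -199.6 kJ/mol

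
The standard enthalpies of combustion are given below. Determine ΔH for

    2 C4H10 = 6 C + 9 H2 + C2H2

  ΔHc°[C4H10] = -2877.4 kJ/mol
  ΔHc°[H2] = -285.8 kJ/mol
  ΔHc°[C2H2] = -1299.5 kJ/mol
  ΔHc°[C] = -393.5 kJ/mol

With combustion enthalpies, reactants minus products:
= [2·(-2877.4)] − [6·(-393.5) + 9·(-285.8) + 1·(-1299.5)]
= 477.9 kJ/mol

ΔH = 477.9 kJ/mol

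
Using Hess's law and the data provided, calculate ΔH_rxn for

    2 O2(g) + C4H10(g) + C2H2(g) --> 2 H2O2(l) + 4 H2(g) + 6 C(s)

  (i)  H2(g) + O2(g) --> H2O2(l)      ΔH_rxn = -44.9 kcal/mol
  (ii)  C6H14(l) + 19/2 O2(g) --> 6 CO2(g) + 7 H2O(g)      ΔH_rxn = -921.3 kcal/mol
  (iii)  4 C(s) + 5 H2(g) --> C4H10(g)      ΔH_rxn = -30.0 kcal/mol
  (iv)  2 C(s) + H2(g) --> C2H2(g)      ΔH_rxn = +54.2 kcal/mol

(i) × 2: (2)·(-44.9) = -89.8 kcal/mol
(ii): not needed.
(iii) reversed: +30.0 kcal/mol
(iv) reversed: -54.2 kcal/mol
By Hess's law, ΔH_rxn = (-89.8) + (+30.0) + (-54.2) = -114.0 kcal/mol

ΔH_rxn = -114.0 kcal/mol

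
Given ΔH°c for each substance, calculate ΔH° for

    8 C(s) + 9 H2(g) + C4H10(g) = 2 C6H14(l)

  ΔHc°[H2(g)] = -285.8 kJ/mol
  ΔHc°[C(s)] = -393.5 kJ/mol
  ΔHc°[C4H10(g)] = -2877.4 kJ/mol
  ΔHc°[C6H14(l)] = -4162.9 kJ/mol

ΔH° = -271.8 kJ/mol

With combustion enthalpies, reactants minus products:
= [8·(-393.5) + 9·(-285.8) + 1·(-2877.4)] − [2·(-4162.9)]
= -271.8 kJ/mol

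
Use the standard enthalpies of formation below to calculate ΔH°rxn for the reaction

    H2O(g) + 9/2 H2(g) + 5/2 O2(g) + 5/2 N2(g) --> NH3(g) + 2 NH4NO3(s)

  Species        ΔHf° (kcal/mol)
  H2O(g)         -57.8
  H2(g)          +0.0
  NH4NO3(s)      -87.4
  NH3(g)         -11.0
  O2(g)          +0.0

ΔH°rxn = Σ nΔHf°(products) − Σ nΔHf°(reactants).
Products: 1·(-11.0) + 2·(-87.4) = -185.8
Reactants: 1·(-57.8) + 9/2·(+0.0) + 5/2·(+0.0) + 5/2·(+0.0) = -57.8
ΔH°rxn = (-185.8) − (-57.8) = -128.0 kcal/mol

ΔH°rxn = -128.0 kcal/mol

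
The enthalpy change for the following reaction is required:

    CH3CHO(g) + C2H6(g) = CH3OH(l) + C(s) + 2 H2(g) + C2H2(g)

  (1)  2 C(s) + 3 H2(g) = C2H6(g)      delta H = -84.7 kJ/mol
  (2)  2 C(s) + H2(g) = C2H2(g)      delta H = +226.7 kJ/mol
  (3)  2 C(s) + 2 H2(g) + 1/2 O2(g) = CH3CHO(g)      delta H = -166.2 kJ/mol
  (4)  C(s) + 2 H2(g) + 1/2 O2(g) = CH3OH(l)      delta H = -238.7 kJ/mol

delta H = 238.9 kJ/mol

(1) reversed: +84.7 kJ/mol
(2) as written: +226.7 kJ/mol
(3) reversed: +166.2 kJ/mol
(4) as written: -238.7 kJ/mol
delta H = (-1)·(-84.7) + (1)·(+226.7) + (-1)·(-166.2) + (1)·(-238.7) = 238.9 kJ/mol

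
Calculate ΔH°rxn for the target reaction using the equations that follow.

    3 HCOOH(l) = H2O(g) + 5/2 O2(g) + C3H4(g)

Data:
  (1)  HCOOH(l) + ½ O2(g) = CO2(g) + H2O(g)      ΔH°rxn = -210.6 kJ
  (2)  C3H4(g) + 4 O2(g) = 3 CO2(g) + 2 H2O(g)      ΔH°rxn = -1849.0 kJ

ΔH°rxn = 1217.2 kJ

(1) × 3 (scale by 3 for the 3 HCOOH(l)): (3)·(-210.6) = -631.8 kJ
(2) reversed (reverse to put C3H4(g) on the product side): +1849.0 kJ
Since enthalpy is a state function, ΔH°rxn = (3)·(-210.6) + (-1)·(-1849.0) = 1217.2 kJ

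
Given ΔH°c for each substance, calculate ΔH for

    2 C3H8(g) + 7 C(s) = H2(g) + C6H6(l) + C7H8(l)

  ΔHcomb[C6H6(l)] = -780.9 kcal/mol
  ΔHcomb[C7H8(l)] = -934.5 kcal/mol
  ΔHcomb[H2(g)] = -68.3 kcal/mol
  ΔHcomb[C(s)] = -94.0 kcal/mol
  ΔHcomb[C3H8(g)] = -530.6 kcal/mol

ΔH = 64.5 kcal/mol

With combustion enthalpies, reactants minus products:
= [2·(-530.6) + 7·(-94.0)] − [1·(-68.3) + 1·(-780.9) + 1·(-934.5)]
= 64.5 kcal/mol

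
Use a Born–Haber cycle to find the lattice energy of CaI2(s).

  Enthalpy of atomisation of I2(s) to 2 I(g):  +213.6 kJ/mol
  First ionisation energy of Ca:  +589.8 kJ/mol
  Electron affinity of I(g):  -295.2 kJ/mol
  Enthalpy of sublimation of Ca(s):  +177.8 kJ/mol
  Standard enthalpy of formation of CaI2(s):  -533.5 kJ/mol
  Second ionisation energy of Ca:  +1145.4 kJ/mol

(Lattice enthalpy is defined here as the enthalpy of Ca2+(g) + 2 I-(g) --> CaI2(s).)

ΔHf° = 1·ΔHsub + 1·(ΣIE) + 1·D(I2) + 2·EA + U
-533.5 = 1·(+177.8) + 1·(+1735.2) + 1·(+213.6) + 2·(-295.2) + U
U = -533.5 − (+1536.2) = -2069.7 kJ/mol

U = -2069.7 kJ/mol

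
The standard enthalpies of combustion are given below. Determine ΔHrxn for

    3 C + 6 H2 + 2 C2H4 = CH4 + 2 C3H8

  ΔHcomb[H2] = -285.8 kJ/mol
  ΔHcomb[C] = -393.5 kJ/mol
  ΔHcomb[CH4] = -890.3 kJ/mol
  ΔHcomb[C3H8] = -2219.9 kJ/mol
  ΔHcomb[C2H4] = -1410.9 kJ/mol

ΔHrxn = -387.0 kJ/mol

With combustion enthalpies, reactants minus products:
= [3·(-393.5) + 6·(-285.8) + 2·(-1410.9)] − [1·(-890.3) + 2·(-2219.9)]
= -387.0 kJ/mol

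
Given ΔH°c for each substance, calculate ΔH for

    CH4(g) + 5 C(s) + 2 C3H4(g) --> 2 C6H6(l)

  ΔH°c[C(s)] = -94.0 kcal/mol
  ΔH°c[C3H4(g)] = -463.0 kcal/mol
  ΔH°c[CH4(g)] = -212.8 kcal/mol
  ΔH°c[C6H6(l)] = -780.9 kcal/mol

ΔH = -47.0 kcal/mol

With combustion enthalpies, reactants minus products:
= [1·(-212.8) + 5·(-94.0) + 2·(-463.0)] − [2·(-780.9)]
= -47.0 kcal/mol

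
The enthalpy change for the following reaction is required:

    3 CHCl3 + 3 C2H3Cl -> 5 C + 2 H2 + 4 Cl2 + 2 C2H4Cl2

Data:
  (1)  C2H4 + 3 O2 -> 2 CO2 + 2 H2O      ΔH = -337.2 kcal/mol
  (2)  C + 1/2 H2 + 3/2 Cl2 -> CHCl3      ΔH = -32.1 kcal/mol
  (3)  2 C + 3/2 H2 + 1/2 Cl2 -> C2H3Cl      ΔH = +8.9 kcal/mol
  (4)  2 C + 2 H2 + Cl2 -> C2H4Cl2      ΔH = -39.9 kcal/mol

ΔH = -10.2 kcal/mol

(1): not needed (O2 appears nowhere else).
(2) reversed and × 3 (reverse to put CHCl3 on the reactant side; scale by 3 for the 3 CHCl3): (-3)·(-32.1) = +96.3 kcal/mol
(3) reversed and × 3 (C2H3Cl must end up as a reactant; ×3 to match 3 C2H3Cl in the target): (-3)·(+8.9) = -26.7 kcal/mol
(4) × 2 (×2 to match 2 C2H4Cl2 in the target): (2)·(-39.9) = -79.8 kcal/mol
Summing the manipulated equations, ΔH = (-3)·(-32.1) + (-3)·(+8.9) + (2)·(-39.9) = -10.2 kcal/mol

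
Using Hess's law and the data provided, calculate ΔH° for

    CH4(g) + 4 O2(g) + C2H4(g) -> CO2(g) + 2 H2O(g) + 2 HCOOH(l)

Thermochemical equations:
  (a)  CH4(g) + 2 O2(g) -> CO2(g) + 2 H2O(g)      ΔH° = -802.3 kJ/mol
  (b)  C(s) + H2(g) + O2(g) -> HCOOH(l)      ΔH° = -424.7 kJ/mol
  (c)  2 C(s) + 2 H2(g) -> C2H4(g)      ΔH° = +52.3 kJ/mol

(a) as written: -802.3 kJ/mol
(b) × 2: (2)·(-424.7) = -849.4 kJ/mol
(c) reversed: -52.3 kJ/mol
Summing the manipulated equations, ΔH° = (-802.3) + (-849.4) + (-52.3) = -1704.0 kJ/mol

ΔH° = -1704.0 kJ/mol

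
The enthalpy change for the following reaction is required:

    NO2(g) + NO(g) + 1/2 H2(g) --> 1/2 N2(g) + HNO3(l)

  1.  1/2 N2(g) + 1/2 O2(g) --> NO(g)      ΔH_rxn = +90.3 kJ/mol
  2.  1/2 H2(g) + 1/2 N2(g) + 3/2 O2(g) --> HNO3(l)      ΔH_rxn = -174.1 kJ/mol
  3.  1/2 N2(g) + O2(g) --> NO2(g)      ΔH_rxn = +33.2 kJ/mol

ΔH_rxn = -297.6 kJ/mol

eq. 1 reversed (reverse to put NO(g) on the reactant side): -90.3 kJ/mol
eq. 2 as written (HNO3(l) already on the product side): -174.1 kJ/mol
eq. 3 reversed (reverse to put NO2(g) on the reactant side): -33.2 kJ/mol
ΔH_rxn = (-1)·(+90.3) + (1)·(-174.1) + (-1)·(+33.2) = -297.6 kJ/mol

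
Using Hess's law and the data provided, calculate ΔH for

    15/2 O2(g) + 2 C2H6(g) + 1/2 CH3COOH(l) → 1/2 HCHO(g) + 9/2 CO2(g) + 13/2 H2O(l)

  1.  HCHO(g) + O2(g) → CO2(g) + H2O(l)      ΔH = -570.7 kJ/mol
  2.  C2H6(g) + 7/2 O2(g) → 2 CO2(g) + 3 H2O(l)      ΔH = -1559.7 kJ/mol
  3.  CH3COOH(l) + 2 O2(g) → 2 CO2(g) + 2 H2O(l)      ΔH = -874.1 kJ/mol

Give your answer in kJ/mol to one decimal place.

eq. 1 reversed and × 1/2 (reverse to put HCHO(g) on the product side; scale by 1/2 for the 1/2 HCHO(g)): (-1/2)·(-570.7) = +285.35 kJ/mol
eq. 2 × 2 (scale by 2 for the 2 C2H6(g)): (2)·(-1559.7) = -3119.4 kJ/mol
eq. 3 × 1/2 (scale by 1/2 for the 1/2 CH3COOH(l)): (1/2)·(-874.1) = -437.05 kJ/mol
By Hess's law, ΔH = (-1/2)·(-570.7) + (2)·(-1559.7) + (1/2)·(-874.1) = -3271.1 kJ/mol

ΔH = -3271.1 kJ/mol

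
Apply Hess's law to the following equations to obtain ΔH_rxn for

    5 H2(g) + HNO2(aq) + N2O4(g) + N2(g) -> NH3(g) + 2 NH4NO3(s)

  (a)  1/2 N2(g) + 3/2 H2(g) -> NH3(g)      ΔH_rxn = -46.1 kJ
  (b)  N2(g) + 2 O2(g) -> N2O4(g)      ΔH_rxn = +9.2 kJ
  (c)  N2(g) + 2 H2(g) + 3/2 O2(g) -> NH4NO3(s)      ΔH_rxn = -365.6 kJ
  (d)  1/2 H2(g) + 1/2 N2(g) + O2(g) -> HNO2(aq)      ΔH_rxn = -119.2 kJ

(a) as written (NH3(g) already on the product side): -46.1 kJ
(b) reversed (reverse to put N2O4(g) on the reactant side): -9.2 kJ
(c) × 2 (×2 to match 2 NH4NO3(s) in the target): (2)·(-365.6) = -731.2 kJ
(d) reversed (reverse to put HNO2(aq) on the reactant side): +119.2 kJ
ΔH_rxn = (-46.1) + (-9.2) + (-731.2) + (+119.2) = -667.3 kJ

ΔH_rxn = -667.3 kJ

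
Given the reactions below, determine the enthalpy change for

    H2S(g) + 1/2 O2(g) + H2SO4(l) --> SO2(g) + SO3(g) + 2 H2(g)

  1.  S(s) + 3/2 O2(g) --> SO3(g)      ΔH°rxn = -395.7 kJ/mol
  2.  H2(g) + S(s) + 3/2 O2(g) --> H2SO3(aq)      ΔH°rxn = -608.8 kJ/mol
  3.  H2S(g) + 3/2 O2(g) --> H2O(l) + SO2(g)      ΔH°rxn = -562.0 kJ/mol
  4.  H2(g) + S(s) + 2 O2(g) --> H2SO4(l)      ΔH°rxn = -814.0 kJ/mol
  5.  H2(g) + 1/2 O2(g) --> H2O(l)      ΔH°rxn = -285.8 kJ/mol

eq. 1 as written (SO3(g) already on the product side): -395.7 kJ/mol
eq. 2: not needed (H2SO3(aq) appears nowhere else).
eq. 3 as written (H2S(g) already on the reactant side): -562.0 kJ/mol
eq. 4 reversed (reverse to put H2SO4(l) on the reactant side): +814.0 kJ/mol
eq. 5 reversed: +285.8 kJ/mol
ΔH°rxn = (1)·(-395.7) + (1)·(-562.0) + (-1)·(-814.0) + (-1)·(-285.8) = 142.1 kJ/mol

ΔH°rxn = 142.1 kJ/mol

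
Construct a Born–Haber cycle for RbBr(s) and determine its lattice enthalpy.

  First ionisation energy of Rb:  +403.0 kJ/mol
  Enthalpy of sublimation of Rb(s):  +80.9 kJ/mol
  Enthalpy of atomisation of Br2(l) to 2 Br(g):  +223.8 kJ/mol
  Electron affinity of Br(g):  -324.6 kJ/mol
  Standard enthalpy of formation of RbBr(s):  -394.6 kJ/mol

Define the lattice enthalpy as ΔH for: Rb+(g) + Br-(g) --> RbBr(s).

ΔHf° = 1·ΔHsub + 1·(ΣIE) + 1/2·D(Br2) + 1·EA + U
-394.6 = 1·(+80.9) + 1·(+403.0) + 1/2·(+223.8) + 1·(-324.6) + U
U = -394.6 − (+271.2) = -665.8 kJ/mol

U = -665.8 kJ/mol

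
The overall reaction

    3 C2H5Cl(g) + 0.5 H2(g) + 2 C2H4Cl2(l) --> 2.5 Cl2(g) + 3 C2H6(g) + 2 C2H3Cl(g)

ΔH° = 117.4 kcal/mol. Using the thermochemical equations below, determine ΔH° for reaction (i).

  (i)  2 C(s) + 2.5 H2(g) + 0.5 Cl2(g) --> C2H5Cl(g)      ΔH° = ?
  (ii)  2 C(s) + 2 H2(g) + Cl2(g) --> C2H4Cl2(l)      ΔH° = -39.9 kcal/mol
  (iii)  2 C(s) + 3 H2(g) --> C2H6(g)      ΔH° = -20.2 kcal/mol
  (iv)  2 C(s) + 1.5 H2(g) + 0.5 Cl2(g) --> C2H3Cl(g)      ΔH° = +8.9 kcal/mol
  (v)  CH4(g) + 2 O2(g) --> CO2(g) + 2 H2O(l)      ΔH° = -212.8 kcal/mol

ΔH° = -26.8 kcal/mol

(i) reversed and × 3: contributes −3·x
(ii) reversed and × 2: (-2)·(-39.9) = +79.8 kcal/mol
(iii) × 3: (3)·(-20.2) = -60.6 kcal/mol
(iv) × 2: (2)·(+8.9) = +17.8 kcal/mol
(v): not needed.
+117.4 = (+79.8) + (-60.6) + (+17.8) − 3·x
x = (+117.4 − (+37.0)) / (-3) = -26.8 kcal/mol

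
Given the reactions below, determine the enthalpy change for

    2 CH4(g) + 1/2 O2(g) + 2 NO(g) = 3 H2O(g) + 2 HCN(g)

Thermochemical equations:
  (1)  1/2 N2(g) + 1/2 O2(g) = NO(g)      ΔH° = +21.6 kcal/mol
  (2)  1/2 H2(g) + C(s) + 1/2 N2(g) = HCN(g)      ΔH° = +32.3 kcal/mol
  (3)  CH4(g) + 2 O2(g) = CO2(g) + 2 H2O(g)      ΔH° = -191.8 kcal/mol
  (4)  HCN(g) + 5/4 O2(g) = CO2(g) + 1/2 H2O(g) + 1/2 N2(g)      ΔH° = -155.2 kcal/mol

ΔH° = -116.4 kcal/mol

(1) reversed and × 2: (-2)·(+21.6) = -43.2 kcal/mol
(2): not needed.
(3) × 2: (2)·(-191.8) = -383.6 kcal/mol
(4) reversed and × 2: (-2)·(-155.2) = +310.4 kcal/mol
Since enthalpy is a state function, ΔH° = (-43.2) + (-383.6) + (+310.4) = -116.4 kcal/mol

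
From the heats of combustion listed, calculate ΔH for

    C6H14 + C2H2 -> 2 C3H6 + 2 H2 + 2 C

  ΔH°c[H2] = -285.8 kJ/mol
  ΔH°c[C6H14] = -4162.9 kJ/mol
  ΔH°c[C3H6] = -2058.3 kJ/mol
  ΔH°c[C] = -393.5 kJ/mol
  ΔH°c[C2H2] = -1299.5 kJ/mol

Using ΔH = Σ nΔHc°(reactants) − Σ nΔHc°(products):
= [1·(-4162.9) + 1·(-1299.5)] − [2·(-2058.3) + 2·(-285.8) + 2·(-393.5)]
= 12.8 kJ/mol

ΔH = 12.8 kJ/mol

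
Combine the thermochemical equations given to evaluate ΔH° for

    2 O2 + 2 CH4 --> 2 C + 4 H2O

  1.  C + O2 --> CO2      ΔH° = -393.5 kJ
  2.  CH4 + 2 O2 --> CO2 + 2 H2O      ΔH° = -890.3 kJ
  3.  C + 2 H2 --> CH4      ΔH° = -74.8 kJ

eq. 1 reversed and × 2: (-2)·(-393.5) = +787.0 kJ
eq. 2 × 2: (2)·(-890.3) = -1780.6 kJ
eq. 3: not needed.
ΔH° = (-2)·(-393.5) + (2)·(-890.3) = -993.6 kJ

ΔH° = -993.6 kJ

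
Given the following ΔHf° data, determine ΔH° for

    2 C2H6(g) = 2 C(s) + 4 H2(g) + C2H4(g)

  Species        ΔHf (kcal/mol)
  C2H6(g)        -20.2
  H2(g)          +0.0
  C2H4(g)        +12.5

ΔH° = 52.9 kcal/mol

Products: 2·(+0.0) + 4·(+0.0) + 1·(+12.5) = +12.5
Reactants: 2·(-20.2) = -40.4
ΔH° = (+12.5) − (-40.4) = 52.9 kcal/mol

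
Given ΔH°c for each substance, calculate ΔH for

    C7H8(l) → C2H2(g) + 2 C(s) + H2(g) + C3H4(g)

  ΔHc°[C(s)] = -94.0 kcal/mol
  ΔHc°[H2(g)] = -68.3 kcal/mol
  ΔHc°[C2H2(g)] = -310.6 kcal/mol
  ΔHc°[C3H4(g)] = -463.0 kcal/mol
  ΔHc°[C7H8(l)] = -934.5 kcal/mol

ΔH = 95.4 kcal/mol

With combustion enthalpies, reactants minus products:
= [1·(-934.5)] − [1·(-310.6) + 2·(-94.0) + 1·(-68.3) + 1·(-463.0)]
= 95.4 kcal/mol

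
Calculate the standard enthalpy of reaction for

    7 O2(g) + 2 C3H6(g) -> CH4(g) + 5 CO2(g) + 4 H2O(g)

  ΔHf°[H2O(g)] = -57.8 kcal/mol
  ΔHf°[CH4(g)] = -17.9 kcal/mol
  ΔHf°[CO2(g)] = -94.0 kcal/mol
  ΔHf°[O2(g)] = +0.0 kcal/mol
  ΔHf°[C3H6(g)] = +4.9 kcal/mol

ΔH°rxn = Σ nΔHf°(products) − Σ nΔHf°(reactants).
Products: 1·(-17.9) + 5·(-94.0) + 4·(-57.8) = -719.1
Reactants: 7·(+0.0) + 2·(+4.9) = +9.8
ΔHrxn = (-719.1) − (+9.8) = -728.9 kcal/mol

ΔHrxn = -728.9 kcal/mol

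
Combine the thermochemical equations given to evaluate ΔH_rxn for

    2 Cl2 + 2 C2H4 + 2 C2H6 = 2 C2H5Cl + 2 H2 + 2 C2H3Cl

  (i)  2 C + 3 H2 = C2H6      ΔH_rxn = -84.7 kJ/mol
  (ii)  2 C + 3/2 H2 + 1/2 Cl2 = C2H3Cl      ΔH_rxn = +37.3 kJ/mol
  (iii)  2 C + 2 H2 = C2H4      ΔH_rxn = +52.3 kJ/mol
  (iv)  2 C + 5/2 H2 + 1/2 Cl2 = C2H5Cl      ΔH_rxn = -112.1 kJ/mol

ΔH_rxn = -84.8 kJ/mol

(i) reversed and × 2: (-2)·(-84.7) = +169.4 kJ/mol
(ii) × 2: (2)·(+37.3) = +74.6 kJ/mol
(iii) reversed and × 2: (-2)·(+52.3) = -104.6 kJ/mol
(iv) × 2: (2)·(-112.1) = -224.2 kJ/mol
ΔH_rxn = (+169.4) + (+74.6) + (-104.6) + (-224.2) = -84.8 kJ/mol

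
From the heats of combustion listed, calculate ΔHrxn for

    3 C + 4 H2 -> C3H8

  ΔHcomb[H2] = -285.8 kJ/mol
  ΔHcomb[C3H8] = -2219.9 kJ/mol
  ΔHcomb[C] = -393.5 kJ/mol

Using ΔH = Σ nΔHc°(reactants) − Σ nΔHc°(products):
= [3·(-393.5) + 4·(-285.8)] − [1·(-2219.9)]
= -103.8 kJ/mol

ΔHrxn = -103.8 kJ/mol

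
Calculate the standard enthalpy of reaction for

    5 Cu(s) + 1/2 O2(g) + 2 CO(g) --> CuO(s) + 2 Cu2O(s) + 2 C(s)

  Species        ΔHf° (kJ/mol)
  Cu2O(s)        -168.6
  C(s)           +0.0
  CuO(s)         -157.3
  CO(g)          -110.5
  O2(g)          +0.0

ΔH° = -273.5 kJ/mol

Products: 1·(-157.3) + 2·(-168.6) + 2·(+0.0) = -494.5
Reactants: 5·(+0.0) + 1/2·(+0.0) + 2·(-110.5) = -221.0
ΔH° = (-494.5) − (-221.0) = -273.5 kJ/mol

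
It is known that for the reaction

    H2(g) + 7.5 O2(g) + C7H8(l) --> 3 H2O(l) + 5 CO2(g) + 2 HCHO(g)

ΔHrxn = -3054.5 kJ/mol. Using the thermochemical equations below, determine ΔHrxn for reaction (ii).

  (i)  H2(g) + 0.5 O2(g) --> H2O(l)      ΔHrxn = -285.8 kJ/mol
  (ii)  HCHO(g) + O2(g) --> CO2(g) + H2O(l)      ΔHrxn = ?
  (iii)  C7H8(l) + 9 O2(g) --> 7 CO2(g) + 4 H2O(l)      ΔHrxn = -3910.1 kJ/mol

ΔHrxn = -570.7 kJ/mol

(i) as written: -285.8 kJ/mol
(ii) reversed and × 2: contributes −2·x
(iii) as written: -3910.1 kJ/mol
-3054.5 = (-285.8) + (-3910.1) − 2·x
x = (-3054.5 − (-4195.9)) / (-2) = -570.7 kJ/mol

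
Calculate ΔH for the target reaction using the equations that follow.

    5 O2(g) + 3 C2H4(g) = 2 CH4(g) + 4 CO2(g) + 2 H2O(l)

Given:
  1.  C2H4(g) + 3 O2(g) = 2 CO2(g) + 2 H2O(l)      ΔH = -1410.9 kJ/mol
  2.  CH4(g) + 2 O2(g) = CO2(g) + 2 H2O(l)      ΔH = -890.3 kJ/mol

ΔH = -2452.1 kJ/mol

eq. 1 × 3: (3)·(-1410.9) = -4232.7 kJ/mol
eq. 2 reversed and × 2: (-2)·(-890.3) = +1780.6 kJ/mol
Combining the equations, ΔH = (-4232.7) + (+1780.6) = -2452.1 kJ/mol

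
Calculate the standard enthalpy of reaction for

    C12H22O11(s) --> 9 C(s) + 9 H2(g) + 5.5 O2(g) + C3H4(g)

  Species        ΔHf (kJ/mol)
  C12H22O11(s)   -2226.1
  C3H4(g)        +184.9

ΔH° = 2411.0 kJ/mol

ΔH°rxn = Σ nΔHf°(products) − Σ nΔHf°(reactants).
Products: 9·(+0.0) + 9·(+0.0) + 11/2·(+0.0) + 1·(+184.9) = +184.9
Reactants: 1·(-2226.1) = -2226.1
ΔH° = (+184.9) − (-2226.1) = 2411.0 kJ/mol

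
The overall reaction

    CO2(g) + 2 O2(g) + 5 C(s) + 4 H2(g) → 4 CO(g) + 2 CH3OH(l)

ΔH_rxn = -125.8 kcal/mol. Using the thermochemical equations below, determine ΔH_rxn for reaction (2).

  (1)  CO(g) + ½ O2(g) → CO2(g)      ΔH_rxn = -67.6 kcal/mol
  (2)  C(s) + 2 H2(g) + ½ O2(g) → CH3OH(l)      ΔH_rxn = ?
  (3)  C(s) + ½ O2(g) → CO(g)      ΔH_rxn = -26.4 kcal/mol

ΔH_rxn = -57.1 kcal/mol

(1) reversed (CO2(g) must end up as a reactant): +67.6 kcal/mol
(2) × 2 (×2 to match 2 CH3OH(l) in the target): contributes 2·x
(3) × 3: (3)·(-26.4) = -79.2 kcal/mol
-125.8 = (+67.6) + (-79.2) + 2·x
x = (-125.8 − (-11.6)) / (2) = -57.1 kcal/mol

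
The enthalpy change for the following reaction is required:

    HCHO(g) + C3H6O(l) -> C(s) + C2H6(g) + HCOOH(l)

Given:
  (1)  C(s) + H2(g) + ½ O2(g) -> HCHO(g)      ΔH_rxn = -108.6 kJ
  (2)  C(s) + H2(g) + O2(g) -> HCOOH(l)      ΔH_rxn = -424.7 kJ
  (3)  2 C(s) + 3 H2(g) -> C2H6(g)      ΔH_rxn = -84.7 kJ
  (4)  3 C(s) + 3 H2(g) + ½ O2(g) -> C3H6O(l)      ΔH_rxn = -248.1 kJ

ΔH_rxn = -152.7 kJ

(1) reversed: +108.6 kJ
(2) as written: -424.7 kJ
(3) as written: -84.7 kJ
(4) reversed: +248.1 kJ
Summing the manipulated equations, ΔH_rxn = (+108.6) + (-424.7) + (-84.7) + (+248.1) = -152.7 kJ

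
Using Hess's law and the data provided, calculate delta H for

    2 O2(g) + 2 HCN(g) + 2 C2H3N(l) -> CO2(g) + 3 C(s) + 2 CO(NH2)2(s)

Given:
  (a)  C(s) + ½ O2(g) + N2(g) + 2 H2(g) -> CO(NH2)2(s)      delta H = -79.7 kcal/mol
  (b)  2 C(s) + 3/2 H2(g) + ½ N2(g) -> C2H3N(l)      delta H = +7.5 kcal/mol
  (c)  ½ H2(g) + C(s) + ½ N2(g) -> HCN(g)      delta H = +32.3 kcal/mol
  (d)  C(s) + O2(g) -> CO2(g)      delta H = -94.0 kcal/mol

(a) × 2 (×2 to match 2 CO(NH2)2(s) in the target): (2)·(-79.7) = -159.4 kcal/mol
(b) reversed and × 2 (reverse to put C2H3N(l) on the reactant side; scale by 2 for the 2 C2H3N(l)): (-2)·(+7.5) = -15.0 kcal/mol
(c) reversed and × 2 (HCN(g) must end up as a reactant; ×2 to match 2 HCN(g) in the target): (-2)·(+32.3) = -64.6 kcal/mol
(d) as written (CO2(g) already on the product side): -94.0 kcal/mol
Since enthalpy is a state function, delta H = (-159.4) + (-15.0) + (-64.6) + (-94.0) = -333.0 kcal/mol

delta H = -333.0 kcal/mol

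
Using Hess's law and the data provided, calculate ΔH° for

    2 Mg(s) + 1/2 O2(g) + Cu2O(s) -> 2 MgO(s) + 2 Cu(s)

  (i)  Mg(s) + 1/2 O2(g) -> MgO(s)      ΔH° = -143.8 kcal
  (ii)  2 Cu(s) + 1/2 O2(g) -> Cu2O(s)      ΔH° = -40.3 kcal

ΔH° = -247.3 kcal

(i) × 2 (scale by 2 for the 2 MgO(s)): (2)·(-143.8) = -287.6 kcal
(ii) reversed (reverse to put Cu2O(s) on the reactant side): +40.3 kcal
ΔH° = (-287.6) + (+40.3) = -247.3 kcal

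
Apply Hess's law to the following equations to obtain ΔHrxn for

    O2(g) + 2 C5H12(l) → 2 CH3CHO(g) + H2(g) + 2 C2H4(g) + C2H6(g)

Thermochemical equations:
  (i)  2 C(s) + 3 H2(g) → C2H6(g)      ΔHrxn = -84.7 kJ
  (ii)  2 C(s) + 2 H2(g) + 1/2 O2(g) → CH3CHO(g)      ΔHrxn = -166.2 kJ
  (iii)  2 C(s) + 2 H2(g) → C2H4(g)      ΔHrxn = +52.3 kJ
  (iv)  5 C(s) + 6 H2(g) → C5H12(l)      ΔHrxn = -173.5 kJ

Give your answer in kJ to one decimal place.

ΔHrxn = 34.5 kJ

(i) as written (C2H6(g) already on the product side): -84.7 kJ
(ii) × 2 (scale by 2 for the 2 CH3CHO(g)): (2)·(-166.2) = -332.4 kJ
(iii) × 2 (scale by 2 for the 2 C2H4(g)): (2)·(+52.3) = +104.6 kJ
(iv) reversed and × 2 (reverse to put C5H12(l) on the reactant side; ×2 to match 2 C5H12(l) in the target): (-2)·(-173.5) = +347.0 kJ
ΔHrxn = (-84.7) + (-332.4) + (+104.6) + (+347.0) = 34.5 kJ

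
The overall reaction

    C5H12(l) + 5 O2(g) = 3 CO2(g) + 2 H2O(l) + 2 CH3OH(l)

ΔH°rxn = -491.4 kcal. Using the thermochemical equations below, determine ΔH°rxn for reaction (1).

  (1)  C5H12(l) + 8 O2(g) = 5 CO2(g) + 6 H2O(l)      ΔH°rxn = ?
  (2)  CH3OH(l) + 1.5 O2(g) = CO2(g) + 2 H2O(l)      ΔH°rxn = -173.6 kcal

ΔH°rxn = -838.6 kcal

(1) as written (C5H12(l) already on the reactant side): contributes x
(2) reversed and × 2 (CH3OH(l) must end up as a product; scale by 2 for the 2 CH3OH(l)): (-2)·(-173.6) = +347.2 kcal
-491.4 = (+347.2) + x
x = (-491.4 − (+347.2)) / (1) = -838.6 kcal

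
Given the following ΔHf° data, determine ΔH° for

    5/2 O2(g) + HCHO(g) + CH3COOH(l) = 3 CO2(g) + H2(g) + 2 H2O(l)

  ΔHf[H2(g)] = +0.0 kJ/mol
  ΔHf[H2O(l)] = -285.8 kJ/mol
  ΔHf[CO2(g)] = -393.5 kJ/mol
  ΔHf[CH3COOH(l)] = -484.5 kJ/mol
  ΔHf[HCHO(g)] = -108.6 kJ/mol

Products: 3·(-393.5) + 1·(+0.0) + 2·(-285.8) = -1752.1
Reactants: 5/2·(+0.0) + 1·(-108.6) + 1·(-484.5) = -593.1
ΔH° = (-1752.1) − (-593.1) = -1159.0 kJ/mol

ΔH° = -1159.0 kJ/mol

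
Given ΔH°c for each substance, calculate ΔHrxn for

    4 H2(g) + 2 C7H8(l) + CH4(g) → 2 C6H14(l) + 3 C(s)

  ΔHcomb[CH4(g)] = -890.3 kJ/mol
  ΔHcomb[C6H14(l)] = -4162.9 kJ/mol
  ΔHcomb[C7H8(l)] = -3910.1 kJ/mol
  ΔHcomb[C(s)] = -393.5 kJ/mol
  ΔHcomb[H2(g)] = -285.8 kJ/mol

Using ΔH = Σ nΔHc°(reactants) − Σ nΔHc°(products):
= [4·(-285.8) + 2·(-3910.1) + 1·(-890.3)] − [2·(-4162.9) + 3·(-393.5)]
= -347.4 kJ/mol

ΔHrxn = -347.4 kJ/mol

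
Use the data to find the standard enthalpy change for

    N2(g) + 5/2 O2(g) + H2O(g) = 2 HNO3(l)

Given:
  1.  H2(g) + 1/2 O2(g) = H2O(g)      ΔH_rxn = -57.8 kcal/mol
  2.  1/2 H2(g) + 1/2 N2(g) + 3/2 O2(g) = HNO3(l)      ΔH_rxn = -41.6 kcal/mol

eq. 1 reversed (H2O(g) must end up as a reactant): +57.8 kcal/mol
eq. 2 × 2 (scale by 2 for the 2 HNO3(l)): (2)·(-41.6) = -83.2 kcal/mol
Combining the equations, ΔH_rxn = (-1)·(-57.8) + (2)·(-41.6) = -25.4 kcal/mol

ΔH_rxn = -25.4 kcal/mol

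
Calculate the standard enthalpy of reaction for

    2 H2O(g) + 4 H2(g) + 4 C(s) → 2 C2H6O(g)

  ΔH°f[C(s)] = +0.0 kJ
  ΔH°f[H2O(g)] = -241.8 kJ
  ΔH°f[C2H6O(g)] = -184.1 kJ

ΔH°rxn = Σ nΔHf°(products) − Σ nΔHf°(reactants).
Products: 2·(-184.1) = -368.2
Reactants: 2·(-241.8) + 4·(+0.0) + 4·(+0.0) = -483.6
ΔH°rxn = (-368.2) − (-483.6) = 115.4 kJ

ΔH°rxn = 115.4 kJ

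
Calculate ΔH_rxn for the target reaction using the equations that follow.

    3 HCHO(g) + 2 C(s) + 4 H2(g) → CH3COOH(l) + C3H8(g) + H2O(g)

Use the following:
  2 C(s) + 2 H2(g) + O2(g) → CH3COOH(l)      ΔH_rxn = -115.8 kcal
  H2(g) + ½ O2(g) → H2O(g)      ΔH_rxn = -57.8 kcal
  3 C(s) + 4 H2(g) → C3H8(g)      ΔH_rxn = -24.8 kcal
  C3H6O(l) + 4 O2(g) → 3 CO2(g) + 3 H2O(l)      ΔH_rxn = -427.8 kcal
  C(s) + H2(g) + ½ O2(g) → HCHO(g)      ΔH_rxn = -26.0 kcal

equation 1 as written (CH3COOH(l) already on the product side): -115.8 kcal
equation 2 as written (H2O(g) already on the product side): -57.8 kcal
equation 3 as written (C3H8(g) already on the product side): -24.8 kcal
equation 4: not needed (H2O(l) appears nowhere else).
equation 5 reversed and × 3 (reverse to put HCHO(g) on the reactant side; ×3 to match 3 HCHO(g) in the target): (-3)·(-26.0) = +78.0 kcal
Combining the equations, ΔH_rxn = (1)·(-115.8) + (1)·(-57.8) + (1)·(-24.8) + (-3)·(-26.0) = -120.4 kcal

ΔH_rxn = -120.4 kcal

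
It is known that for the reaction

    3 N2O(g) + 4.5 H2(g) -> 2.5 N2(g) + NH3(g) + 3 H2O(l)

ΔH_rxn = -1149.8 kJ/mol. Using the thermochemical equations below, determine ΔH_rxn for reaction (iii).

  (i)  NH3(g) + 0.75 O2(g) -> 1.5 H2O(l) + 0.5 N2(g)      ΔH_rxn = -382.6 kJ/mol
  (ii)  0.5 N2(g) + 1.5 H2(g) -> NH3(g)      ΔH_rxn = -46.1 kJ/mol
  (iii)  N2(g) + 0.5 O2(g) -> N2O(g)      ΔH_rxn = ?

ΔH_rxn = 82.1 kJ/mol

(i) × 2: (2)·(-382.6) = -765.2 kJ/mol
(ii) × 3: (3)·(-46.1) = -138.3 kJ/mol
(iii) reversed and × 3: contributes −3·x
-1149.8 = (-765.2) + (-138.3) − 3·x
x = (-1149.8 − (-903.5)) / (-3) = 82.1 kJ/mol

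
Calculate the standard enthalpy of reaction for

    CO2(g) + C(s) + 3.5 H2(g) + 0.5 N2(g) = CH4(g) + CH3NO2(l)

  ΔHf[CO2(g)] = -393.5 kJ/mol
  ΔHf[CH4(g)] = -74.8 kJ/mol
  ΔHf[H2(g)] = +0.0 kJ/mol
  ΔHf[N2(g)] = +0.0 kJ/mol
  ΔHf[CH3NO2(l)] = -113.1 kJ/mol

ΔH°rxn = Σ nΔHf°(products) − Σ nΔHf°(reactants).
Products: 1·(-74.8) + 1·(-113.1) = -187.9
Reactants: 1·(-393.5) + 1·(+0.0) + 7/2·(+0.0) + 1/2·(+0.0) = -393.5
ΔHrxn = (-187.9) − (-393.5) = 205.6 kJ/mol

ΔHrxn = 205.6 kJ/mol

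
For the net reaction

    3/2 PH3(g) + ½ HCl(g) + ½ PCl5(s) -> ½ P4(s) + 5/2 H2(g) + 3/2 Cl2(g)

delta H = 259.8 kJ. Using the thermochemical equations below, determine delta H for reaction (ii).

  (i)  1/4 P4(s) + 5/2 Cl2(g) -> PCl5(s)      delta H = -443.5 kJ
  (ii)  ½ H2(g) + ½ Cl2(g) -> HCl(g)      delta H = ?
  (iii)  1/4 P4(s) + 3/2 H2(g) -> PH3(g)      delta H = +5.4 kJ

(i) reversed and × 1/2: (-1/2)·(-443.5) = +221.75 kJ
(ii) reversed and × 1/2: contributes −1/2·x
(iii) reversed and × 3/2: (-3/2)·(+5.4) = -8.1 kJ
+259.8 = (+221.75) + (-8.1) − 1/2·x
x = (+259.8 − (+213.65)) / (-1/2) = -92.3 kJ

delta H = -92.3 kJ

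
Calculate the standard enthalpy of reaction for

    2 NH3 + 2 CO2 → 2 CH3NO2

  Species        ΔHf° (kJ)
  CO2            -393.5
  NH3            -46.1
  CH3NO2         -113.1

ΔH° = 653.0 kJ

Products: 2·(-113.1) = -226.2
Reactants: 2·(-46.1) + 2·(-393.5) = -879.2
ΔH° = (-226.2) − (-879.2) = 653.0 kJ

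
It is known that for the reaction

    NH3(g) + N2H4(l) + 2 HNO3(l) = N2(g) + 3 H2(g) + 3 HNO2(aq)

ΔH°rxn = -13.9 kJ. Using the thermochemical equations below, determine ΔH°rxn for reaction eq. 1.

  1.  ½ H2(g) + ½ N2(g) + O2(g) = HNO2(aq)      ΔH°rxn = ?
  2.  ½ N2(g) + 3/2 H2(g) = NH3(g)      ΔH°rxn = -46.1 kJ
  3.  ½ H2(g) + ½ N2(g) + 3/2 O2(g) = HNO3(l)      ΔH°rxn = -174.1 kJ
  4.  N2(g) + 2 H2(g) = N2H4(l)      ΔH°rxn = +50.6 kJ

eq. 1 × 3 (×3 to match 3 HNO2(aq) in the target): contributes 3·x
eq. 2 reversed (reverse to put NH3(g) on the reactant side): +46.1 kJ
eq. 3 reversed and × 2 (HNO3(l) must end up as a reactant; scale by 2 for the 2 HNO3(l)): (-2)·(-174.1) = +348.2 kJ
eq. 4 reversed (reverse to put N2H4(l) on the reactant side): -50.6 kJ
-13.9 = (+46.1) + (+348.2) + (-50.6) + 3·x
x = (-13.9 − (+343.7)) / (3) = -119.2 kJ

ΔH°rxn = -119.2 kJ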